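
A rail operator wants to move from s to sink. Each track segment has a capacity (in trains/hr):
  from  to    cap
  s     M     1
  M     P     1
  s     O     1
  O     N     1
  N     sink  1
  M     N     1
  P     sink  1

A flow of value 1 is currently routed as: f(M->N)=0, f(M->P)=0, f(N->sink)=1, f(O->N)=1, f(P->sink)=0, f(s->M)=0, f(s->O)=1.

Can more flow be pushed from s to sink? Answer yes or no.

Yes

Residual path s->M->P->sink has bottleneck 1 > 0.
Pushing 1 along it raises the flow to 2, so the given flow is not maximum.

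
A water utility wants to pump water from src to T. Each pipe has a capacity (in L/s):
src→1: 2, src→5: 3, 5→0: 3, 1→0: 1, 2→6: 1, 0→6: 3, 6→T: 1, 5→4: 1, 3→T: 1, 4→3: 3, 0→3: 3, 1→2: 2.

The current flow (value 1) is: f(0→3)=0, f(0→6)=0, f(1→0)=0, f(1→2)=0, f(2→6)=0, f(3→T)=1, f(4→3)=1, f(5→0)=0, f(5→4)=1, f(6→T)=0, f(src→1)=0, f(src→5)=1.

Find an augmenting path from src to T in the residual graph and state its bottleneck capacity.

Residual along src→5→0→6→T: src→5: 2, 5→0: 3, 0→6: 3, 6→T: 1.
Bottleneck = min = 1.

src→5→0→6→T, bottleneck 1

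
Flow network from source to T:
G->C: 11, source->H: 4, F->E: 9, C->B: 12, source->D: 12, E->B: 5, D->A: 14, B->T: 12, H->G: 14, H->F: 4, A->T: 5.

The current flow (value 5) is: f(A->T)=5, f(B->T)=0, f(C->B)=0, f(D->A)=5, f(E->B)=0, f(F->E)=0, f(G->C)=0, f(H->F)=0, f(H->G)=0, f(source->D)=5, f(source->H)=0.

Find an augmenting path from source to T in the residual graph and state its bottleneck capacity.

Residual along source->H->G->C->B->T: source->H: 4, H->G: 14, G->C: 11, C->B: 12, B->T: 12.
Bottleneck = min = 4.

source->H->G->C->B->T, bottleneck 4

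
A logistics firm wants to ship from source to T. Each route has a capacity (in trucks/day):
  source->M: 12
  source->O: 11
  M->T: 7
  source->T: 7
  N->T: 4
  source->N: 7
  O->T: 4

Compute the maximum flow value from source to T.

Augment source->T: bottleneck 7. Total 7.
Augment source->N->T: bottleneck 4. Total 11.
Augment source->M->T: bottleneck 7. Total 18.
Augment source->O->T: bottleneck 4. Total 22.
No augmenting path remains in the residual graph.

22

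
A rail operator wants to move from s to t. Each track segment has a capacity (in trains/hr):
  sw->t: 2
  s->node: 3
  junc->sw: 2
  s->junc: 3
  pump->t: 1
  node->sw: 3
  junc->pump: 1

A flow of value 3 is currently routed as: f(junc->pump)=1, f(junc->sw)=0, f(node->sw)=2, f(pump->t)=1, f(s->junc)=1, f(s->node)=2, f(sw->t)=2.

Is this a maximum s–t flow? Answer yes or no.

Residual reachable from s: {junc, node, s, sw}; t is not reachable.
Saturated cut: junc->pump, sw->t with total capacity 3 = current flow value. Flow is maximum.

Yes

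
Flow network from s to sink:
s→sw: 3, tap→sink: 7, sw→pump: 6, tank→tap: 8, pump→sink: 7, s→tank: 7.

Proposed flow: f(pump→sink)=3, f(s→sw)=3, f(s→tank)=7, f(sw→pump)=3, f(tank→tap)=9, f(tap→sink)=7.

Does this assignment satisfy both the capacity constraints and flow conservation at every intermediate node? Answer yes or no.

Capacity violated on tank→tap: flow 9 > capacity 8.

No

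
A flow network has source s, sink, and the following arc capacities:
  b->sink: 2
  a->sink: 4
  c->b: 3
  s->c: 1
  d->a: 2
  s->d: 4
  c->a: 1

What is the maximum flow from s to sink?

Augment s->d->a->sink: bottleneck 2. Total 2.
Augment s->c->a->sink: bottleneck 1. Total 3.
No augmenting path remains in the residual graph.

3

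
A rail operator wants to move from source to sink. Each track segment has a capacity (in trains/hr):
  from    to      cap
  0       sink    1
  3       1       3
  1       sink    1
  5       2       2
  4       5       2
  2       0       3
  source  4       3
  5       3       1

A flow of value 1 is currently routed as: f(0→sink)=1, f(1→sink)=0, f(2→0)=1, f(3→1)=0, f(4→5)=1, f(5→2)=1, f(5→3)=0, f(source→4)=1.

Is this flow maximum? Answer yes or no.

No

Residual path source→4→5→3→1→sink has bottleneck 1 > 0.
Pushing 1 along it raises the flow to 2, so the given flow is not maximum.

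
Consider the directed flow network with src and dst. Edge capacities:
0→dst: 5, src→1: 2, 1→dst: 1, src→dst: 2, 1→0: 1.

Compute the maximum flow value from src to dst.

Augment src→dst: bottleneck 2. Total 2.
Augment src→1→dst: bottleneck 1. Total 3.
Augment src→1→0→dst: bottleneck 1. Total 4.
No augmenting path remains in the residual graph.

4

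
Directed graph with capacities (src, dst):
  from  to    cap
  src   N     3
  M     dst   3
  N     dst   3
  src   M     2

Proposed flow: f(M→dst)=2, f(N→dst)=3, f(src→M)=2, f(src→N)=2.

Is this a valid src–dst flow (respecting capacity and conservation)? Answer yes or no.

No

Conservation fails at N: inflow 2 ≠ outflow 3.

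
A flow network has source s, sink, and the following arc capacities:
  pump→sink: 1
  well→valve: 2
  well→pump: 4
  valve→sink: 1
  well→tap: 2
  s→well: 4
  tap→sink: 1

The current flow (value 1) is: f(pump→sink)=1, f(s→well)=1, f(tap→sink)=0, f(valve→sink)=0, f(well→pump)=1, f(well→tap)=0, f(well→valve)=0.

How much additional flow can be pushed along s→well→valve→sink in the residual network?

1

Residual capacities along the path: s→well: 3, well→valve: 2, valve→sink: 1.
Minimum is 1.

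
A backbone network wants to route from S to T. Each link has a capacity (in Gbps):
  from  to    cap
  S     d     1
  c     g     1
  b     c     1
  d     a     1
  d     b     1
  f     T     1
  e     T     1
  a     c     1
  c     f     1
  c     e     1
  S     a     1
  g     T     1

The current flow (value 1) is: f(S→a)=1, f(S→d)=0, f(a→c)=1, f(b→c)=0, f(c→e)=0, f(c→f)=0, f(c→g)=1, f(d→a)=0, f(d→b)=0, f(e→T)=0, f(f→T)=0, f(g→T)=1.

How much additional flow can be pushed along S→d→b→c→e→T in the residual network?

Residual capacities along the path: S→d: 1, d→b: 1, b→c: 1, c→e: 1, e→T: 1.
Minimum is 1.

1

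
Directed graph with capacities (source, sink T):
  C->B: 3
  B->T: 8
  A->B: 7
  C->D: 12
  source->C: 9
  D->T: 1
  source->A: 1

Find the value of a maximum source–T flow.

5

Augment source->C->D->T: bottleneck 1. Total 1.
Augment source->C->B->T: bottleneck 3. Total 4.
Augment source->A->B->T: bottleneck 1. Total 5.
No augmenting path remains in the residual graph.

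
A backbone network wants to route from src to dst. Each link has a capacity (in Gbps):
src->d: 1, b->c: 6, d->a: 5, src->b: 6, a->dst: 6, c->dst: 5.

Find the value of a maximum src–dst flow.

6

Augment src->d->a->dst: bottleneck 1. Total 1.
Augment src->b->c->dst: bottleneck 5. Total 6.
No augmenting path remains in the residual graph.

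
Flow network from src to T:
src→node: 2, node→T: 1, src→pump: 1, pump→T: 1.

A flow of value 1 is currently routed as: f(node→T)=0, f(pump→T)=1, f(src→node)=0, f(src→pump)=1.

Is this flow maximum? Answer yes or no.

No

Residual path src→node→T has bottleneck 1 > 0.
Pushing 1 along it raises the flow to 2, so the given flow is not maximum.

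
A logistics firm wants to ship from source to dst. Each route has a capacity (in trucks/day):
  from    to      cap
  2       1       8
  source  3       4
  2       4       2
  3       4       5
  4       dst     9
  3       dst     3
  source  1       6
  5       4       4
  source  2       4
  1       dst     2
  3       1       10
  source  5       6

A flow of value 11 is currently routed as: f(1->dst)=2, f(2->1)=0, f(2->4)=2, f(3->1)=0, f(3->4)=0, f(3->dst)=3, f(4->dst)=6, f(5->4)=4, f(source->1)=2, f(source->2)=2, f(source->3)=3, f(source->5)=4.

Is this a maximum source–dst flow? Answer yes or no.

No

Residual path source->3->4->dst has bottleneck 1 > 0.
Pushing 1 along it raises the flow to 12, so the given flow is not maximum.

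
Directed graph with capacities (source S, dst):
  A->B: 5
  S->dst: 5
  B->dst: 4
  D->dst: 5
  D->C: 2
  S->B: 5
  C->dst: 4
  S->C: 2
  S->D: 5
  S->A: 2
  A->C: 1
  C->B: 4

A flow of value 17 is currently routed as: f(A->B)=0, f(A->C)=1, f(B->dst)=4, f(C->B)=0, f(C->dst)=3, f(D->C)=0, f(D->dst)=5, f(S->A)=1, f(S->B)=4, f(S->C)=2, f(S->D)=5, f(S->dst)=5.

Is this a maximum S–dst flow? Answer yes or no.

Residual reachable from S: {A, B, S}; dst is not reachable.
Saturated cut: S->D, S->C, S->dst, A->C, B->dst with total capacity 17 = current flow value. Flow is maximum.

Yes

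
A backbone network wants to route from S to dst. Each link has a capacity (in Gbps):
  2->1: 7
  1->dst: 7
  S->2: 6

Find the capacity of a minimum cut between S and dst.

Max flow = 6 (via 1 augmenting path).
In the residual at optimum, the set reachable from S is {S}.
Cut edges: S->2 (cap 6). Sum = 6.

6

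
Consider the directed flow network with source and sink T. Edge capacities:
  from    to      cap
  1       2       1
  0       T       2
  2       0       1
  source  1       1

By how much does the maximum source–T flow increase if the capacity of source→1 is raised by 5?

0

Original max flow = 1.
Even with extra capacity on source→1, another cut of capacity 1 remains binding.
New max flow = 1. Increase = 0.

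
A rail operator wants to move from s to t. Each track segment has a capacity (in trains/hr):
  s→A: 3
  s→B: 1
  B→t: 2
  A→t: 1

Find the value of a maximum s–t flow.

Augment s→B→t: bottleneck 1. Total 1.
Augment s→A→t: bottleneck 1. Total 2.
No augmenting path remains in the residual graph.

2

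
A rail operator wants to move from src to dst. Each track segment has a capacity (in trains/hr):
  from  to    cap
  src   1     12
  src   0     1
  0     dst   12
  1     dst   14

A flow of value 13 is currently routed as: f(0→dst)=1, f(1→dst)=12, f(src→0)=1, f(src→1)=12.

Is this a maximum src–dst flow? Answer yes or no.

Yes

Residual reachable from src: {src}; dst is not reachable.
Saturated cut: src→1, src→0 with total capacity 13 = current flow value. Flow is maximum.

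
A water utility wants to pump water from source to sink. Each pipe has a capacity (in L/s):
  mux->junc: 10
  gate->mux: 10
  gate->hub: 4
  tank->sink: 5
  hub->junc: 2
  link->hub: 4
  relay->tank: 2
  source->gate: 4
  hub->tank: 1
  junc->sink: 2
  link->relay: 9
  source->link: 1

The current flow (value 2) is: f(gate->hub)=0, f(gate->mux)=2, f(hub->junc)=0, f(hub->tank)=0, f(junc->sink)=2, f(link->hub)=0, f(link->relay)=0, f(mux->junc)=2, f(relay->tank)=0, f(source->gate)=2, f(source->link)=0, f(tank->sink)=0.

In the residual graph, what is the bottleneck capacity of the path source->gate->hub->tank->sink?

1

Residual capacities along the path: source->gate: 2, gate->hub: 4, hub->tank: 1, tank->sink: 5.
Minimum is 1.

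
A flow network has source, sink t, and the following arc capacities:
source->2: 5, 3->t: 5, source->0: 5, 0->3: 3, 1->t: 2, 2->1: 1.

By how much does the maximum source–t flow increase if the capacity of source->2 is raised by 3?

Original max flow = 4.
Edge source->2 does not cross the min cut (source side {0, 2, source}), so extra capacity there cannot help.
New max flow = 4. Increase = 0.

0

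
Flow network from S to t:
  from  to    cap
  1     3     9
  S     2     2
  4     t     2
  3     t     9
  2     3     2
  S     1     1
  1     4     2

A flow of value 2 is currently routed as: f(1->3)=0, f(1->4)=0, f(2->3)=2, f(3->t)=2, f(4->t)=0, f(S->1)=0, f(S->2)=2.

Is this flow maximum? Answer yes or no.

No

Residual path S->1->3->t has bottleneck 1 > 0.
Pushing 1 along it raises the flow to 3, so the given flow is not maximum.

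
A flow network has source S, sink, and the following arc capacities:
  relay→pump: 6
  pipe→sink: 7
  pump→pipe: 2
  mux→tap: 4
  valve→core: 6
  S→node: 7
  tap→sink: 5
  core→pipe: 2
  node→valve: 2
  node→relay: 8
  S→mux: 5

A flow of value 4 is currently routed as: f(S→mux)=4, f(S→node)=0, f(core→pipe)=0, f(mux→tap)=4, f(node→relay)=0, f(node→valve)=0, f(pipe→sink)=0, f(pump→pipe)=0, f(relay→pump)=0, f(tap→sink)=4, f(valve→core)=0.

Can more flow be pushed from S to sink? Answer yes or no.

Residual path S→node→valve→core→pipe→sink has bottleneck 2 > 0.
Pushing 2 along it raises the flow to 6, so the given flow is not maximum.

Yes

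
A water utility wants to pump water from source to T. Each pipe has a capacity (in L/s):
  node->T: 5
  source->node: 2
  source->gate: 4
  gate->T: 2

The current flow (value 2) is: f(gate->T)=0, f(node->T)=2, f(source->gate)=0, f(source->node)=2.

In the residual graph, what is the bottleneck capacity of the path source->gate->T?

Residual capacities along the path: source->gate: 4, gate->T: 2.
Minimum is 2.

2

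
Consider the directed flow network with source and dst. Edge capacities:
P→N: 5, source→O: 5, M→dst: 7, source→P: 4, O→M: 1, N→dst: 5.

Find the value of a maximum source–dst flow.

5

Augment source→O→M→dst: bottleneck 1. Total 1.
Augment source→P→N→dst: bottleneck 4. Total 5.
No augmenting path remains in the residual graph.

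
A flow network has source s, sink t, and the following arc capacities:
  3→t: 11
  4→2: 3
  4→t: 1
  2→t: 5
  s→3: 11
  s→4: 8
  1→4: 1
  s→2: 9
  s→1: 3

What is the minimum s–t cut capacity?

Max flow = 17 (via 3 augmenting paths).
In the residual at optimum, the set reachable from s is {1, 2, 4, s}.
Cut edges: s→3 (cap 11), 4→t (cap 1), 2→t (cap 5). Sum = 17.

17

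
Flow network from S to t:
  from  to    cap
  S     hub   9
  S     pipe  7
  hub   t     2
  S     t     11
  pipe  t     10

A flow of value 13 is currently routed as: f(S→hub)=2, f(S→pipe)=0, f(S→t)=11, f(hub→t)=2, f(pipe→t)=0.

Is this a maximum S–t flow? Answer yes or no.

Residual path S→pipe→t has bottleneck 7 > 0.
Pushing 7 along it raises the flow to 20, so the given flow is not maximum.

No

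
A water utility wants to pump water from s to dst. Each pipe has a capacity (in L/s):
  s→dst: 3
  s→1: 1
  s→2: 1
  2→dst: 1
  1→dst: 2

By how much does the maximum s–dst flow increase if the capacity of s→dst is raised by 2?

2

Original max flow = 5.
After raising cap(s→dst), augmenting paths through that edge carry 2 more units.
New max flow = 7. Increase = 2.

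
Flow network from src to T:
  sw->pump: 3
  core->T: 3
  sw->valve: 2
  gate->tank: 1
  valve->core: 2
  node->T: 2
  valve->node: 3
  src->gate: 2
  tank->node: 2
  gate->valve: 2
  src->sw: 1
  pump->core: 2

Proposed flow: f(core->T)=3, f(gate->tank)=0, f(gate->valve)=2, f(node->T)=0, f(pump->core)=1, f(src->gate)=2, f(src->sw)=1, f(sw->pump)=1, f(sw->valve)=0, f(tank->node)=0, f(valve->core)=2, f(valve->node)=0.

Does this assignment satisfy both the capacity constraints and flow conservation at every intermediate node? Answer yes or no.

Yes

Every edge has 0 ≤ f(e) ≤ cap(e).
At each intermediate node, inflow equals outflow.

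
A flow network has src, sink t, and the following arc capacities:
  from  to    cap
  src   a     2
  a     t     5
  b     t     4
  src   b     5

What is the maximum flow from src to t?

6

Augment src→b→t: bottleneck 4. Total 4.
Augment src→a→t: bottleneck 2. Total 6.
No augmenting path remains in the residual graph.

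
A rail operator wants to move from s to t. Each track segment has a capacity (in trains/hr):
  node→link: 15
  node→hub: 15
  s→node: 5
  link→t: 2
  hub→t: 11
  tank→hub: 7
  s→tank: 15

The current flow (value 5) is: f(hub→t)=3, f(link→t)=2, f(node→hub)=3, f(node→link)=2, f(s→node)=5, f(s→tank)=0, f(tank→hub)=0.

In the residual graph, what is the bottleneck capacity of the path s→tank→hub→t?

Residual capacities along the path: s→tank: 15, tank→hub: 7, hub→t: 8.
Minimum is 7.

7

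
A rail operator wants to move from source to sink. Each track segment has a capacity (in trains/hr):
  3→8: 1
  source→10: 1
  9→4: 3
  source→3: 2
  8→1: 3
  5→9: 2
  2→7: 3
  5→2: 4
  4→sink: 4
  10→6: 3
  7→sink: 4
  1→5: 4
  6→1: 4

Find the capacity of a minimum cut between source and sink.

Max flow = 2 (via 2 augmenting paths).
In the residual at optimum, the set reachable from source is {3, source}.
Cut edges: 3→8 (cap 1), source→10 (cap 1). Sum = 2.

2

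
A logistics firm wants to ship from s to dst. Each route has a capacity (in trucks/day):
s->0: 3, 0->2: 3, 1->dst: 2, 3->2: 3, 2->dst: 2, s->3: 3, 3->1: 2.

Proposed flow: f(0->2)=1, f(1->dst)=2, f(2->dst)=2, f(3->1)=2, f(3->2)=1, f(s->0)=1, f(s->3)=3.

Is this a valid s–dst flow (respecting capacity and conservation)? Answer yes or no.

Yes

Every edge has 0 ≤ f(e) ≤ cap(e).
At each intermediate node, inflow equals outflow.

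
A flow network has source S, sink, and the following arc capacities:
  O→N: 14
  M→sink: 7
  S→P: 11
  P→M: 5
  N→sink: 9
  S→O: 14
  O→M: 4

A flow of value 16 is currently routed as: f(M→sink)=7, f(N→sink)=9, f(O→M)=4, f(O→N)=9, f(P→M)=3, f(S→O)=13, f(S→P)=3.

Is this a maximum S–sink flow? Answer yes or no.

Residual reachable from S: {M, N, O, P, S}; sink is not reachable.
Saturated cut: N→sink, M→sink with total capacity 16 = current flow value. Flow is maximum.

Yes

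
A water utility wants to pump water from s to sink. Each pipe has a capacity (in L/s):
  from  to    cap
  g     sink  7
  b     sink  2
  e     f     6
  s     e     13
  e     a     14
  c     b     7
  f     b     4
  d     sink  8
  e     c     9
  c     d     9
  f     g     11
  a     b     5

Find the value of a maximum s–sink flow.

13

Augment s→e→a→b→sink: bottleneck 2. Total 2.
Augment s→e→c→d→sink: bottleneck 8. Total 10.
Augment s→e→f→g→sink: bottleneck 3. Total 13.
No augmenting path remains in the residual graph.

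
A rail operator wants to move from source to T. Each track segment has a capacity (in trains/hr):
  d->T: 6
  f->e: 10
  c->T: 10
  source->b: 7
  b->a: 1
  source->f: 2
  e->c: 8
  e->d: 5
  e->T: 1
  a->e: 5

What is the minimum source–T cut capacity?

Max flow = 3 (via 3 augmenting paths).
In the residual at optimum, the set reachable from source is {b, source}.
Cut edges: source->f (cap 2), b->a (cap 1). Sum = 3.

3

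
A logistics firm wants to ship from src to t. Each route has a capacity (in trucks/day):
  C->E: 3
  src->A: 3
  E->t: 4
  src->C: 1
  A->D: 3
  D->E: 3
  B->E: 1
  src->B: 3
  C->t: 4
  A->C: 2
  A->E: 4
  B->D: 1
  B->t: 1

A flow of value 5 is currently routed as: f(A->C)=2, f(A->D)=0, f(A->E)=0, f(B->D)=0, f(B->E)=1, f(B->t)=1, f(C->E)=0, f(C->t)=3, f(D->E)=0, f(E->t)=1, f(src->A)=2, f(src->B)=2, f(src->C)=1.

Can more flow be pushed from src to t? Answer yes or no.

Residual path src->A->E->t has bottleneck 1 > 0.
Pushing 1 along it raises the flow to 6, so the given flow is not maximum.

Yes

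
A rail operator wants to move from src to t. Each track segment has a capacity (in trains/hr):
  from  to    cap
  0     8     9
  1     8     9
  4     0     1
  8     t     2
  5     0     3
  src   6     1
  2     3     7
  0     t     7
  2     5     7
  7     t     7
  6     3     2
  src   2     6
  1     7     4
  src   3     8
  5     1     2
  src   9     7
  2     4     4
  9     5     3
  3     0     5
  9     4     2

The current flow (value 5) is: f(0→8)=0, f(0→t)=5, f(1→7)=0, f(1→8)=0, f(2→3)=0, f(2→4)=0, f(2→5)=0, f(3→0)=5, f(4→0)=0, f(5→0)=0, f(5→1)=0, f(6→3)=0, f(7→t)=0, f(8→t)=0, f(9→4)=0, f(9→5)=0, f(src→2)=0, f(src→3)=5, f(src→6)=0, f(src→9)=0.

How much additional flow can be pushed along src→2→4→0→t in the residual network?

1

Residual capacities along the path: src→2: 6, 2→4: 4, 4→0: 1, 0→t: 2.
Minimum is 1.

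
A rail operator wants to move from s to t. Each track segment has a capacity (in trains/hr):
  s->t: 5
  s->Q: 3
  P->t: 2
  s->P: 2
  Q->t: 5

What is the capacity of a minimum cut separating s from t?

Max flow = 10 (via 3 augmenting paths).
In the residual at optimum, the set reachable from s is {s}.
Cut edges: s->P (cap 2), s->Q (cap 3), s->t (cap 5). Sum = 10.

10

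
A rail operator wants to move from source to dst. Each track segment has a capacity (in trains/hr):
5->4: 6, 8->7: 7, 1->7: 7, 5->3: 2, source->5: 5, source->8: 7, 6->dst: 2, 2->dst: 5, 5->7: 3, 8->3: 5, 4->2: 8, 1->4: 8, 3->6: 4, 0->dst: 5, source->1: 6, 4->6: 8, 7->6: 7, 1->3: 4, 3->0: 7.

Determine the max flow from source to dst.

Augment source->1->3->6->dst: bottleneck 2. Total 2.
Augment source->1->3->0->dst: bottleneck 2. Total 4.
Augment source->1->4->2->dst: bottleneck 2. Total 6.
Augment source->8->3->0->dst: bottleneck 3. Total 9.
Augment source->5->4->2->dst: bottleneck 3. Total 12.
No augmenting path remains in the residual graph.

12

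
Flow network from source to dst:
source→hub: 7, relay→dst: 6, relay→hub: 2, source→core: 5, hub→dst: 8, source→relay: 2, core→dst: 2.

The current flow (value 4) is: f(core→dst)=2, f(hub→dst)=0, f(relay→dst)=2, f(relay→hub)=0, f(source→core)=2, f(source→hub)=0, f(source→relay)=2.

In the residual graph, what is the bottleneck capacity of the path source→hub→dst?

7

Residual capacities along the path: source→hub: 7, hub→dst: 8.
Minimum is 7.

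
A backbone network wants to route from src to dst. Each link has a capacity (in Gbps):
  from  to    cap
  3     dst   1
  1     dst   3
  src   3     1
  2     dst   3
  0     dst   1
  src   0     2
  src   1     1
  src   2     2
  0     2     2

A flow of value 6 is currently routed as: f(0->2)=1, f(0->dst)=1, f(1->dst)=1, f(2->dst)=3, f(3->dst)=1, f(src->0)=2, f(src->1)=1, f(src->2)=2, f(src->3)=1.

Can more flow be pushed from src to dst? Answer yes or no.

No

Residual reachable from src: {src}; dst is not reachable.
Saturated cut: src->1, src->0, src->3, src->2 with total capacity 6 = current flow value. Flow is maximum.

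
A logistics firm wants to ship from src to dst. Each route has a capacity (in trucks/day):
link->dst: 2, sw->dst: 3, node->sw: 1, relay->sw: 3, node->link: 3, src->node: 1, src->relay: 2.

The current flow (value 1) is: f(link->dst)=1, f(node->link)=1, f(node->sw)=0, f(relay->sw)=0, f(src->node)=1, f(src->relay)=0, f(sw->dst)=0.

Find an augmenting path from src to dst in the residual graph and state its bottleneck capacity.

src->relay->sw->dst, bottleneck 2

Residual along src->relay->sw->dst: src->relay: 2, relay->sw: 3, sw->dst: 3.
Bottleneck = min = 2.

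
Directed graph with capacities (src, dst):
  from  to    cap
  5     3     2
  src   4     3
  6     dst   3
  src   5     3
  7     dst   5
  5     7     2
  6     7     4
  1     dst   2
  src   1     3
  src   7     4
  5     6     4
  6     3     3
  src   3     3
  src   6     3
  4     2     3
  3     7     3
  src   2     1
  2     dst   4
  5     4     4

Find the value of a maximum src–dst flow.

Augment src→6→dst: bottleneck 3. Total 3.
Augment src→7→dst: bottleneck 4. Total 7.
Augment src→2→dst: bottleneck 1. Total 8.
Augment src→1→dst: bottleneck 2. Total 10.
Augment src→5→7→dst: bottleneck 1. Total 11.
Augment src→4→2→dst: bottleneck 3. Total 14.
No augmenting path remains in the residual graph.

14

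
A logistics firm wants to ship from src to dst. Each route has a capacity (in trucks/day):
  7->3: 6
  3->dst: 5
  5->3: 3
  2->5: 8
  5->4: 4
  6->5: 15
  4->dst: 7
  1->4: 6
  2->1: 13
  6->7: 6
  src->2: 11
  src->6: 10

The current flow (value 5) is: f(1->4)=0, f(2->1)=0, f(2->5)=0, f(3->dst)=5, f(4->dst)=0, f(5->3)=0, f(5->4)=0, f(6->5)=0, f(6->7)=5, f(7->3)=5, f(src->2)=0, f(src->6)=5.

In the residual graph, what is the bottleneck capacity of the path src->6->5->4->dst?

Residual capacities along the path: src->6: 5, 6->5: 15, 5->4: 4, 4->dst: 7.
Minimum is 4.

4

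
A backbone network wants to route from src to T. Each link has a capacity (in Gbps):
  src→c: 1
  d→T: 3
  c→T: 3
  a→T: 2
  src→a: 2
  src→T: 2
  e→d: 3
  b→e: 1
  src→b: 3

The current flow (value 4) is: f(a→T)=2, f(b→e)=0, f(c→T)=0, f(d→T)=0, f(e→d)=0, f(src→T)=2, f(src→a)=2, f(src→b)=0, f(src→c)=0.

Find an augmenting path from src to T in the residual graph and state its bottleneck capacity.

src→c→T, bottleneck 1

Residual along src→c→T: src→c: 1, c→T: 3.
Bottleneck = min = 1.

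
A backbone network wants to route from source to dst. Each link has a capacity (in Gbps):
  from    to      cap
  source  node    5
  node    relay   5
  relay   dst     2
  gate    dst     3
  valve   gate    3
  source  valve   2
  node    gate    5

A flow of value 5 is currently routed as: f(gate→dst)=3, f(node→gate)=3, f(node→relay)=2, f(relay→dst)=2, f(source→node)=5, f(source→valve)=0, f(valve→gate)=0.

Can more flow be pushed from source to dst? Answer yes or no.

No

Residual reachable from source: {gate, node, relay, source, valve}; dst is not reachable.
Saturated cut: relay→dst, gate→dst with total capacity 5 = current flow value. Flow is maximum.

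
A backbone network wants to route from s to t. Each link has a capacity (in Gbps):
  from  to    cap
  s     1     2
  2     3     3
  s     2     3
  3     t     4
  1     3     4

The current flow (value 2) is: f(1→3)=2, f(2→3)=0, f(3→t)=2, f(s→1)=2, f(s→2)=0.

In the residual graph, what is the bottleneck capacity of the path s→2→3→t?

2

Residual capacities along the path: s→2: 3, 2→3: 3, 3→t: 2.
Minimum is 2.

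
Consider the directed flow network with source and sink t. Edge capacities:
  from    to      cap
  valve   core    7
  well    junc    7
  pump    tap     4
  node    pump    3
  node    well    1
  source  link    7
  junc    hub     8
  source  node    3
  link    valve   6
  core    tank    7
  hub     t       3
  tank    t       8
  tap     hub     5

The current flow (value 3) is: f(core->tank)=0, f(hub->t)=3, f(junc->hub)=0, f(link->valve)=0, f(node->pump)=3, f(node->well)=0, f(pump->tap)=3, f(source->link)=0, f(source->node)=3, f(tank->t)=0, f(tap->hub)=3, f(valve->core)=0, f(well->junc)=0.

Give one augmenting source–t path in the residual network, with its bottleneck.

source->link->valve->core->tank->t, bottleneck 6

Residual along source->link->valve->core->tank->t: source->link: 7, link->valve: 6, valve->core: 7, core->tank: 7, tank->t: 8.
Bottleneck = min = 6.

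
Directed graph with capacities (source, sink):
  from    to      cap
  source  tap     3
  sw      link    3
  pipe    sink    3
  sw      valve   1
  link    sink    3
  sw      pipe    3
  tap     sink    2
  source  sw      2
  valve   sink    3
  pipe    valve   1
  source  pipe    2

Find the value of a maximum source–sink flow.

6

Augment source->tap->sink: bottleneck 2. Total 2.
Augment source->pipe->sink: bottleneck 2. Total 4.
Augment source->sw->pipe->sink: bottleneck 1. Total 5.
Augment source->sw->valve->sink: bottleneck 1. Total 6.
No augmenting path remains in the residual graph.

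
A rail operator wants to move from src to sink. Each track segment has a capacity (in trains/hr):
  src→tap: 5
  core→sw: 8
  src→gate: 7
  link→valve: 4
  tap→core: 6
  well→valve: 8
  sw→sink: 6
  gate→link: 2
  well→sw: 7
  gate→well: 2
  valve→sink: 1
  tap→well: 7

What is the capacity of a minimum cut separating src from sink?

Max flow = 7 (via 3 augmenting paths).
In the residual at optimum, the set reachable from src is {core, gate, link, src, sw, tap, valve, well}.
Cut edges: sw→sink (cap 6), valve→sink (cap 1). Sum = 7.

7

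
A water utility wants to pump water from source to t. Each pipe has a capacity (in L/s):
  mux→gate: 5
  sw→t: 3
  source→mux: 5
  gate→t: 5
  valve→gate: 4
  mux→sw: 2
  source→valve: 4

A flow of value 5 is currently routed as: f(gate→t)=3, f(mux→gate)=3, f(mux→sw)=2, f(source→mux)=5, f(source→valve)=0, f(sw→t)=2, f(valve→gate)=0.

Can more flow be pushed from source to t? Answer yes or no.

Residual path source→valve→gate→t has bottleneck 2 > 0.
Pushing 2 along it raises the flow to 7, so the given flow is not maximum.

Yes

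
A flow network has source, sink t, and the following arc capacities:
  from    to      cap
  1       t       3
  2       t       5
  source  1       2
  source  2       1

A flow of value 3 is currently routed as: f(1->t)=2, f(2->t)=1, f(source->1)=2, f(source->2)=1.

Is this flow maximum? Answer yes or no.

Yes

Residual reachable from source: {source}; t is not reachable.
Saturated cut: source->1, source->2 with total capacity 3 = current flow value. Flow is maximum.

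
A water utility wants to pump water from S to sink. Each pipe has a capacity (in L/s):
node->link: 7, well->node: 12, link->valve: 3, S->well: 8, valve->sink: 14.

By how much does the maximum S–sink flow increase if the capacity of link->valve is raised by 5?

Original max flow = 3.
After raising cap(link->valve), augmenting paths through that edge carry 4 more units.
New max flow = 7. Increase = 4.

4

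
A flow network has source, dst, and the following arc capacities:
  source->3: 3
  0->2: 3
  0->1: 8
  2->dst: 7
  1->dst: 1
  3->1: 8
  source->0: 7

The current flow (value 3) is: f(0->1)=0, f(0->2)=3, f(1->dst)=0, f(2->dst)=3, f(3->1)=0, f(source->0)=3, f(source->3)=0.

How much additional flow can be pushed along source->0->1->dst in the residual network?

Residual capacities along the path: source->0: 4, 0->1: 8, 1->dst: 1.
Minimum is 1.

1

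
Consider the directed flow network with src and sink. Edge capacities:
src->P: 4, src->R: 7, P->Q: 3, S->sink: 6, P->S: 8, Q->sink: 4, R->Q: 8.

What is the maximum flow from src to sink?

Augment src->P->S->sink: bottleneck 4. Total 4.
Augment src->R->Q->sink: bottleneck 4. Total 8.
No augmenting path remains in the residual graph.

8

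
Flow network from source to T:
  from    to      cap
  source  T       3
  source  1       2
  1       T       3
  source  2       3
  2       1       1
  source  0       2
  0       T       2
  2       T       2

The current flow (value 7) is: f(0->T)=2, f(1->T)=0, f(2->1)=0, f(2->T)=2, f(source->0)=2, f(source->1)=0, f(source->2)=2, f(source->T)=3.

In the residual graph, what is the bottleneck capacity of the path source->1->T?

2

Residual capacities along the path: source->1: 2, 1->T: 3.
Minimum is 2.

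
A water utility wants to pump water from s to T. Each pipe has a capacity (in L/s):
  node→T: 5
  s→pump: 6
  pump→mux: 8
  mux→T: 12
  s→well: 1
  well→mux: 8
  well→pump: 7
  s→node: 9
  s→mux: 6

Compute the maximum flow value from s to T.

17

Augment s→node→T: bottleneck 5. Total 5.
Augment s→mux→T: bottleneck 6. Total 11.
Augment s→well→mux→T: bottleneck 1. Total 12.
Augment s→pump→mux→T: bottleneck 5. Total 17.
No augmenting path remains in the residual graph.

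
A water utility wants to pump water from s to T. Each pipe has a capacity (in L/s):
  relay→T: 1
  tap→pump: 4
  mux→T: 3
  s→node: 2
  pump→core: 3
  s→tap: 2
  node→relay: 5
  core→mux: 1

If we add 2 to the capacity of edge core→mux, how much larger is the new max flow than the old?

1

Original max flow = 2.
After raising cap(core→mux), augmenting paths through that edge carry 1 more unit.
New max flow = 3. Increase = 1.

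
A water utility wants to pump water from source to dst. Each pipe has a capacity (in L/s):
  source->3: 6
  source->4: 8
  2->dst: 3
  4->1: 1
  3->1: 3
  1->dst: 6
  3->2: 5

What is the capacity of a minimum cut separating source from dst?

7

Max flow = 7 (via 3 augmenting paths).
In the residual at optimum, the set reachable from source is {4, source}.
Cut edges: source->3 (cap 6), 4->1 (cap 1). Sum = 7.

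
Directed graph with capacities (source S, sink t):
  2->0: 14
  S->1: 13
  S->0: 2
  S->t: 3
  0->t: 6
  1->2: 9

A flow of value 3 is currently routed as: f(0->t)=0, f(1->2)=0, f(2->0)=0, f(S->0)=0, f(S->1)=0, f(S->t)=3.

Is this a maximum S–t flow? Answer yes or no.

Residual path S->0->t has bottleneck 2 > 0.
Pushing 2 along it raises the flow to 5, so the given flow is not maximum.

No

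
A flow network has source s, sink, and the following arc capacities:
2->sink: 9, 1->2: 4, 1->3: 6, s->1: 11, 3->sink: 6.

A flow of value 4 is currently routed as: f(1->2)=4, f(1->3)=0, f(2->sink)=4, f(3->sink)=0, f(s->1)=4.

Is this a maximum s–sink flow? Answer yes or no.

Residual path s->1->3->sink has bottleneck 6 > 0.
Pushing 6 along it raises the flow to 10, so the given flow is not maximum.

No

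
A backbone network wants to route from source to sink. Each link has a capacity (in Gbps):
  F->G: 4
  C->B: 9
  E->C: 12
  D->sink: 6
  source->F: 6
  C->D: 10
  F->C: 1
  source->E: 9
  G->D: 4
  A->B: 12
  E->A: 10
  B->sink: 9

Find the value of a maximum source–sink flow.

14

Augment source->F->G->D->sink: bottleneck 4. Total 4.
Augment source->F->C->D->sink: bottleneck 1. Total 5.
Augment source->E->C->D->sink: bottleneck 1. Total 6.
Augment source->E->C->B->sink: bottleneck 8. Total 14.
No augmenting path remains in the residual graph.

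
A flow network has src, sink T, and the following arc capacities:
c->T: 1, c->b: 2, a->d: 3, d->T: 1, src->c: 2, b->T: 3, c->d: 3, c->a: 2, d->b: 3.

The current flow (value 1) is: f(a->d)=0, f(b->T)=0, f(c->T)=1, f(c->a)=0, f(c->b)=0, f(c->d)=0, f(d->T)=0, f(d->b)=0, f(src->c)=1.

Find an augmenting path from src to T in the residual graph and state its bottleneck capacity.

Residual along src->c->d->T: src->c: 1, c->d: 3, d->T: 1.
Bottleneck = min = 1.

src->c->d->T, bottleneck 1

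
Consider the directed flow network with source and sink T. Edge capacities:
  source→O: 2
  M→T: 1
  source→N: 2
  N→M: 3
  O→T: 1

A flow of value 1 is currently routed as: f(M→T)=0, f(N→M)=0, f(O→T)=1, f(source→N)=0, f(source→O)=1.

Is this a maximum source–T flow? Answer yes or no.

No

Residual path source→N→M→T has bottleneck 1 > 0.
Pushing 1 along it raises the flow to 2, so the given flow is not maximum.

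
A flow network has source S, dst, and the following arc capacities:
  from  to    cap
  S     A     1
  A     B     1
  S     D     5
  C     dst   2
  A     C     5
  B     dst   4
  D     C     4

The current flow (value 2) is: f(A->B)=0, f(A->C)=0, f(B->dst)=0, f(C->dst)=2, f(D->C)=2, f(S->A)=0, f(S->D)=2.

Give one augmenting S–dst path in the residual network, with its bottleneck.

S->A->B->dst, bottleneck 1

Residual along S->A->B->dst: S->A: 1, A->B: 1, B->dst: 4.
Bottleneck = min = 1.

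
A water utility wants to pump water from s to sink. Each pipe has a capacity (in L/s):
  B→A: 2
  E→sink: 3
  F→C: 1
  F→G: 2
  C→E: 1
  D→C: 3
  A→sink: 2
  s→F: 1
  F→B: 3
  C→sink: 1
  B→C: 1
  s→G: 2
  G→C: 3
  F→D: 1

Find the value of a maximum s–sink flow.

3

Augment s→F→C→sink: bottleneck 1. Total 1.
Augment s→G→C→E→sink: bottleneck 1. Total 2.
Augment s→G→C→F→B→A→sink: bottleneck 1. Total 3.
No augmenting path remains in the residual graph.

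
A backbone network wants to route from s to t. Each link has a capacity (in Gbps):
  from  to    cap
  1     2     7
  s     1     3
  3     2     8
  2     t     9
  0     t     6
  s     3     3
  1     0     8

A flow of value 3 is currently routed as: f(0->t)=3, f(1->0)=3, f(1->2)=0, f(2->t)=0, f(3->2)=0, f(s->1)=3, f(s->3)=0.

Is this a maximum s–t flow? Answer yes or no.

Residual path s->3->2->t has bottleneck 3 > 0.
Pushing 3 along it raises the flow to 6, so the given flow is not maximum.

No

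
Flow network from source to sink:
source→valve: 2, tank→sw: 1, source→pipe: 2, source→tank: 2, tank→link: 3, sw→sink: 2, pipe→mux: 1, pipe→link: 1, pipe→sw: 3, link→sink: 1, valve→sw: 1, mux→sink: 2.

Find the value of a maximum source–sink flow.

4

Augment source→tank→sw→sink: bottleneck 1. Total 1.
Augment source→tank→link→sink: bottleneck 1. Total 2.
Augment source→valve→sw→sink: bottleneck 1. Total 3.
Augment source→pipe→mux→sink: bottleneck 1. Total 4.
No augmenting path remains in the residual graph.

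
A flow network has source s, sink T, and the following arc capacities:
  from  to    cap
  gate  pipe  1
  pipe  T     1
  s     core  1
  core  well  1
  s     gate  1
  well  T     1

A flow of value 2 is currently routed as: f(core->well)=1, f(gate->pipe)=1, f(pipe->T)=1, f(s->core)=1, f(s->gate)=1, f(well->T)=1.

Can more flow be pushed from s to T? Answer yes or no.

No

Residual reachable from s: {s}; T is not reachable.
Saturated cut: s->core, s->gate with total capacity 2 = current flow value. Flow is maximum.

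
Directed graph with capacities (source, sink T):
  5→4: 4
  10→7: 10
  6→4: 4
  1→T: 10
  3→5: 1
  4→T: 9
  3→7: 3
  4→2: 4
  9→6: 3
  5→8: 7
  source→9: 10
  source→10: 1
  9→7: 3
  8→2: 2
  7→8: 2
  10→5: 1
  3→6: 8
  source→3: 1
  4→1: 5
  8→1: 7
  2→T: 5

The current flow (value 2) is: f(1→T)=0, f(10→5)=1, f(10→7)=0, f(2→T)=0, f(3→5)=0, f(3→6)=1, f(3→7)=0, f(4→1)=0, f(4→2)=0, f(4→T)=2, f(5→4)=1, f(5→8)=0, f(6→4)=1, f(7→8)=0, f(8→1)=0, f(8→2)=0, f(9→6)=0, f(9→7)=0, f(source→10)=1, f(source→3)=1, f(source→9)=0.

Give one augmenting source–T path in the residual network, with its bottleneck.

source→9→6→4→T, bottleneck 3

Residual along source→9→6→4→T: source→9: 10, 9→6: 3, 6→4: 3, 4→T: 7.
Bottleneck = min = 3.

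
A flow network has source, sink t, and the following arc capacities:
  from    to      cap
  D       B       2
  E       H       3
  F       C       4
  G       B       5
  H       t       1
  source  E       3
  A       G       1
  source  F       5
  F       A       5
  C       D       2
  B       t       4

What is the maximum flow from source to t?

4

Augment source→E→H→t: bottleneck 1. Total 1.
Augment source→F→A→G→B→t: bottleneck 1. Total 2.
Augment source→F→C→D→B→t: bottleneck 2. Total 4.
No augmenting path remains in the residual graph.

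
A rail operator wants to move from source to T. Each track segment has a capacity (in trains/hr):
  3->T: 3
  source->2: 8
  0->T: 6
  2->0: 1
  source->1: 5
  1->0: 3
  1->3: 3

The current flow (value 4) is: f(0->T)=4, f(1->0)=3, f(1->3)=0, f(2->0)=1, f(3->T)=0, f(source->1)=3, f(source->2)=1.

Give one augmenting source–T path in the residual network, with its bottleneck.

Residual along source->1->3->T: source->1: 2, 1->3: 3, 3->T: 3.
Bottleneck = min = 2.

source->1->3->T, bottleneck 2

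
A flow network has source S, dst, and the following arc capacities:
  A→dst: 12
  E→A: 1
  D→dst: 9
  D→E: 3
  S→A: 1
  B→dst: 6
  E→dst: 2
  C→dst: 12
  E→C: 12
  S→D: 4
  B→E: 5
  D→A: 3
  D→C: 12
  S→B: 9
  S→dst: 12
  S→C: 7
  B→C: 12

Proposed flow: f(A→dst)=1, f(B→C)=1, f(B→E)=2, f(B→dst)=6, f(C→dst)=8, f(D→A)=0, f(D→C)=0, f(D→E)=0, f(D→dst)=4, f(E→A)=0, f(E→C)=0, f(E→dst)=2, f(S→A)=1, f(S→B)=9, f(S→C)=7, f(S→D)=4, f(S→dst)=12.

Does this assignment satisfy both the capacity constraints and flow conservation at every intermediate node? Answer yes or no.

Yes

Every edge has 0 ≤ f(e) ≤ cap(e).
At each intermediate node, inflow equals outflow.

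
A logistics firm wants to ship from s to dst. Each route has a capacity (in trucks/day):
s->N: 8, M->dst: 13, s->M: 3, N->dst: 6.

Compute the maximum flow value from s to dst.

9

Augment s->M->dst: bottleneck 3. Total 3.
Augment s->N->dst: bottleneck 6. Total 9.
No augmenting path remains in the residual graph.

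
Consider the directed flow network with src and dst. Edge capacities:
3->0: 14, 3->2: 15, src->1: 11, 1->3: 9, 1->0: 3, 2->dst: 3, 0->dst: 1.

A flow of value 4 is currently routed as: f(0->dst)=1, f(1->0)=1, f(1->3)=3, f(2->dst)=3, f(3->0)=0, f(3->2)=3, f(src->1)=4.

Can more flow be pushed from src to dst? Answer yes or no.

Residual reachable from src: {0, 1, 2, 3, src}; dst is not reachable.
Saturated cut: 0->dst, 2->dst with total capacity 4 = current flow value. Flow is maximum.

No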